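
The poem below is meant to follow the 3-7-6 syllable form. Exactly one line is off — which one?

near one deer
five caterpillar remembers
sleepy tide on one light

Line 2

Line 1: "near one deer": 1+1+1 = 3 ✓
Line 2: "five caterpillar remembers": 1+4+3 = 8 (expected 7)
Line 3: "sleepy tide on one light": 2+1+1+1+1 = 6 ✓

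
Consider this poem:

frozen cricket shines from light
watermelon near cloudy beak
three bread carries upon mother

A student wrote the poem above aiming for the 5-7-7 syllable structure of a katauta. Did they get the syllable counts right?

Line 1: frozen (2), cricket (2), shines (1), from (1), light (1) → 7 (expected 5)
Line 2: watermelon (4), near (1), cloudy (2), beak (1) → 8 (expected 7)
Line 3: three (1), bread (1), carries (2), upon (2), mother (2) → 8 (expected 7)

No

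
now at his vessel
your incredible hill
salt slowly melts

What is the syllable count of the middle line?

The middle line: your(1) + incredible(4) + hill(1) = 6

6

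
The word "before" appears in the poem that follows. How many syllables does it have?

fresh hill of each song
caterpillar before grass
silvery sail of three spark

2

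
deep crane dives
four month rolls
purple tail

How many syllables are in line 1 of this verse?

Line 1: deep (1), crane (1), dives (1) → 3

3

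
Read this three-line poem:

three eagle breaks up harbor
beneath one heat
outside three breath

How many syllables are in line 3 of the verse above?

4

Line 3: outside (2), three (1), breath (1) → 4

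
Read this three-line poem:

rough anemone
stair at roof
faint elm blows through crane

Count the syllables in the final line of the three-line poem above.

5

The final line: faint(1) + elm(1) + blows(1) + through(1) + crane(1) = 5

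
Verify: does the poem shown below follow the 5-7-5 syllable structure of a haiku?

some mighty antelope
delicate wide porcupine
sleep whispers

Line 1: some (1), mighty (2), antelope (3) → 6 (expected 5)
Line 2: delicate (3), wide (1), porcupine (3) → 7 ✓
Line 3: sleep (1), whispers (2) → 3 (expected 5)

No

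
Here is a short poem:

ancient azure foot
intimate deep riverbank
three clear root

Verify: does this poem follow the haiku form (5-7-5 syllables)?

No

Line 1: ancient (2), azure (2), foot (1) → 5 ✓
Line 2: intimate (3), deep (1), riverbank (3) → 7 ✓
Line 3: three (1), clear (1), root (1) → 3 (expected 5)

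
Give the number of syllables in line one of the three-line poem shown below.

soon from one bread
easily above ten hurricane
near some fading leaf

Line one: soon (1), from (1), one (1), bread (1) → 4

4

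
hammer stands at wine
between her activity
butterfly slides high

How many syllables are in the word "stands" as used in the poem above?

"stands" has 1 syllable.

1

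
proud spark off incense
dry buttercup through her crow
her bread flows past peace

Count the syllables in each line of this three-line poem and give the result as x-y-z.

5-7-5

Line 1: "proud spark off incense": 1+1+1+2 = 5
Line 2: "dry buttercup through her crow": 1+3+1+1+1 = 7
Line 3: "her bread flows past peace": 1+1+1+1+1 = 5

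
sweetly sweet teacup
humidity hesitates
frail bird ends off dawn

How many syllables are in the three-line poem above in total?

Line 1: sweetly(2) + sweet(1) + teacup(2) = 5
Line 2: humidity(4) + hesitates(3) = 7
Line 3: frail(1) + bird(1) + ends(1) + off(1) + dawn(1) = 5
Total: 5 + 7 + 5 = 17

17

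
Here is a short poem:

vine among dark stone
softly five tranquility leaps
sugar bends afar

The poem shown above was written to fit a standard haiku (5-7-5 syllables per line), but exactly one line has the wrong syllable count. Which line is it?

Line 2

Line 1: vine(1) + among(2) + dark(1) + stone(1) = 5 ✓
Line 2: softly(2) + five(1) + tranquility(4) + leaps(1) = 8 (expected 7)
Line 3: sugar(2) + bends(1) + afar(2) = 5 ✓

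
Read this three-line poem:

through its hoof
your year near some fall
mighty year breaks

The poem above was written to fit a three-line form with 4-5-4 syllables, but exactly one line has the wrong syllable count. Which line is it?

The first line

Line 1: through(1) + its(1) + hoof(1) = 3 (expected 4)
Line 2: your(1) + year(1) + near(1) + some(1) + fall(1) = 5 ✓
Line 3: mighty(2) + year(1) + breaks(1) = 4 ✓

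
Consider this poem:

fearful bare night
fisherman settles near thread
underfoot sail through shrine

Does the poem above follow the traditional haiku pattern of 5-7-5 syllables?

No

Line 1: "fearful bare night": 2+1+1 = 4 (expected 5)
Line 2: "fisherman settles near thread": 3+2+1+1 = 7 ✓
Line 3: "underfoot sail through shrine": 3+1+1+1 = 6 (expected 5)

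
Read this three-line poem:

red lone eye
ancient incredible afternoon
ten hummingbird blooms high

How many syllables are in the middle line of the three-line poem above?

The middle line: ancient (2), incredible (4), afternoon (3) → 9

9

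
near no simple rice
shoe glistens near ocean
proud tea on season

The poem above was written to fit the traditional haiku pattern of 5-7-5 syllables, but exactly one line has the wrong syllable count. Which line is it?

Line 1: near (1), no (1), simple (2), rice (1) → 5 ✓
Line 2: shoe (1), glistens (2), near (1), ocean (2) → 6 (expected 7)
Line 3: proud (1), tea (1), on (1), season (2) → 5 ✓

Line 2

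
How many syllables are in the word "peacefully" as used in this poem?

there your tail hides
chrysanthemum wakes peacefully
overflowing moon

3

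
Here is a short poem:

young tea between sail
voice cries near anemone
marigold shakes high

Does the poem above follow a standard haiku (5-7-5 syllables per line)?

Yes

Line 1: young(1) + tea(1) + between(2) + sail(1) = 5 ✓
Line 2: voice(1) + cries(1) + near(1) + anemone(4) = 7 ✓
Line 3: marigold(3) + shakes(1) + high(1) = 5 ✓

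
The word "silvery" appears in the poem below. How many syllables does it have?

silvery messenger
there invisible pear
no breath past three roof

3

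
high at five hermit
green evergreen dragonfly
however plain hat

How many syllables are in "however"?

3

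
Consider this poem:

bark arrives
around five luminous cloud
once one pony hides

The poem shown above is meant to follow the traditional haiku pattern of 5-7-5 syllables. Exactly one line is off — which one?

Line 1: bark(1) + arrives(2) = 3 (expected 5)
Line 2: around(2) + five(1) + luminous(3) + cloud(1) = 7 ✓
Line 3: once(1) + one(1) + pony(2) + hides(1) = 5 ✓

The first line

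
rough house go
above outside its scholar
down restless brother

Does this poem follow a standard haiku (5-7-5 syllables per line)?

No

Line 1: "rough house go": 1+1+1 = 3 (expected 5)
Line 2: "above outside its scholar": 2+2+1+2 = 7 ✓
Line 3: "down restless brother": 1+2+2 = 5 ✓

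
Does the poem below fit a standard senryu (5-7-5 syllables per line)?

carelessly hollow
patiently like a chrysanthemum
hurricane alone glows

No

Line 1: "carelessly hollow": 3+2 = 5 ✓
Line 2: "patiently like a chrysanthemum": 3+1+1+4 = 9 (expected 7)
Line 3: "hurricane alone glows": 3+2+1 = 6 (expected 5)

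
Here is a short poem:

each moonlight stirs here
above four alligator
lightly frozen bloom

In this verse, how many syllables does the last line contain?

The last line: lightly (2), frozen (2), bloom (1) → 5

5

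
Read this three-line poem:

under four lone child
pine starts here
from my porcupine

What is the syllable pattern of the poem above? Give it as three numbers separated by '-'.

Line 1: under(2) + four(1) + lone(1) + child(1) = 5
Line 2: pine(1) + starts(1) + here(1) = 3
Line 3: from(1) + my(1) + porcupine(3) = 5

5-3-5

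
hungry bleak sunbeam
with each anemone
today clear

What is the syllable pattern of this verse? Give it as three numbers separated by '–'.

5–6–3

Line 1: hungry(2) + bleak(1) + sunbeam(2) = 5
Line 2: with(1) + each(1) + anemone(4) = 6
Line 3: today(2) + clear(1) = 3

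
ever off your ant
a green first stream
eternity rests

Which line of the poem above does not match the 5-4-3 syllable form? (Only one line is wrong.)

Line 1: ever (2), off (1), your (1), ant (1) → 5 ✓
Line 2: a (1), green (1), first (1), stream (1) → 4 ✓
Line 3: eternity (4), rests (1) → 5 (expected 3)

Line 3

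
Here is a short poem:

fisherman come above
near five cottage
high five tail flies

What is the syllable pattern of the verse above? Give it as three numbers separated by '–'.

6–4–4

Line 1: "fisherman come above": 3+1+2 = 6
Line 2: "near five cottage": 1+1+2 = 4
Line 3: "high five tail flies": 1+1+1+1 = 4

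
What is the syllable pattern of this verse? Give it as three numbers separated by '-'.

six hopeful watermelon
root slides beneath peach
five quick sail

7-5-3

Line 1: six(1) + hopeful(2) + watermelon(4) = 7
Line 2: root(1) + slides(1) + beneath(2) + peach(1) = 5
Line 3: five(1) + quick(1) + sail(1) = 3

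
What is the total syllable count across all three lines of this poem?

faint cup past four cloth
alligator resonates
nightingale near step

17

Line 1: "faint cup past four cloth": 1+1+1+1+1 = 5
Line 2: "alligator resonates": 4+3 = 7
Line 3: "nightingale near step": 3+1+1 = 5
Total: 5 + 7 + 5 = 17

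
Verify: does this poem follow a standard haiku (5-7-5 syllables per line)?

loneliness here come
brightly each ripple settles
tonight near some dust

Line 1: "loneliness here come": 3+1+1 = 5 ✓
Line 2: "brightly each ripple settles": 2+1+2+2 = 7 ✓
Line 3: "tonight near some dust": 2+1+1+1 = 5 ✓

Yes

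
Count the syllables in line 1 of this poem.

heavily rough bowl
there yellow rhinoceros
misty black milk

5

Line 1: heavily (3), rough (1), bowl (1) → 5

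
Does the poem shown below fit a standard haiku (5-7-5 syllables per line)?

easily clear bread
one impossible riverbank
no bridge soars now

Line 1: "easily clear bread": 3+1+1 = 5 ✓
Line 2: "one impossible riverbank": 1+4+3 = 8 (expected 7)
Line 3: "no bridge soars now": 1+1+1+1 = 4 (expected 5)

No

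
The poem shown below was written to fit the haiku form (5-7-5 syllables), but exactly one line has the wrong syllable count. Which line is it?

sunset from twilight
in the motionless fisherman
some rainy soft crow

Line 1: sunset (2), from (1), twilight (2) → 5 ✓
Line 2: in (1), the (1), motionless (3), fisherman (3) → 8 (expected 7)
Line 3: some (1), rainy (2), soft (1), crow (1) → 5 ✓

Line 2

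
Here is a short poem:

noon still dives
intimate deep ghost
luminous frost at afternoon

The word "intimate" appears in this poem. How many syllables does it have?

3

"intimate" has 3 syllables.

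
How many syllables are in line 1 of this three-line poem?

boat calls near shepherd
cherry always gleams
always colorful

5

Line 1: "boat calls near shepherd": 1+1+1+2 = 5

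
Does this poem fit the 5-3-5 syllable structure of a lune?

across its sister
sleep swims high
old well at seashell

Line 1: across (2), its (1), sister (2) → 5 ✓
Line 2: sleep (1), swims (1), high (1) → 3 ✓
Line 3: old (1), well (1), at (1), seashell (2) → 5 ✓

Yes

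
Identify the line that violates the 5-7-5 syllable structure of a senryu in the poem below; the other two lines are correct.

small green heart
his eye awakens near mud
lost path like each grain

The first line

Line 1: small (1), green (1), heart (1) → 3 (expected 5)
Line 2: his (1), eye (1), awakens (3), near (1), mud (1) → 7 ✓
Line 3: lost (1), path (1), like (1), each (1), grain (1) → 5 ✓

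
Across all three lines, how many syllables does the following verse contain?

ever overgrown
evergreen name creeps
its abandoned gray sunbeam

17

Line 1: "ever overgrown": 2+3 = 5
Line 2: "evergreen name creeps": 3+1+1 = 5
Line 3: "its abandoned gray sunbeam": 1+3+1+2 = 7
Total: 5 + 5 + 7 = 17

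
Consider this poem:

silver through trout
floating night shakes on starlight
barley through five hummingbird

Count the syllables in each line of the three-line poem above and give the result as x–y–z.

Line 1: silver(2) + through(1) + trout(1) = 4
Line 2: floating(2) + night(1) + shakes(1) + on(1) + starlight(2) = 7
Line 3: barley(2) + through(1) + five(1) + hummingbird(3) = 7

4–7–7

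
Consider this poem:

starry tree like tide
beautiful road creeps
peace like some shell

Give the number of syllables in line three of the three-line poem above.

4

Line three: peace(1) + like(1) + some(1) + shell(1) = 4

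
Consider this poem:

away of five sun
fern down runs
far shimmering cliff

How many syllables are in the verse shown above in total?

13

Line 1: away(2) + of(1) + five(1) + sun(1) = 5
Line 2: fern(1) + down(1) + runs(1) = 3
Line 3: far(1) + shimmering(3) + cliff(1) = 5
Total: 5 + 3 + 5 = 13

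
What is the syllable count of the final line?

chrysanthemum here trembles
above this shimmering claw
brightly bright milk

4

The final line: brightly (2), bright (1), milk (1) → 4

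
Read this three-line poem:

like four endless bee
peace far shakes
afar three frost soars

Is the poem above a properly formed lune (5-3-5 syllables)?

Yes

Line 1: like(1) + four(1) + endless(2) + bee(1) = 5 ✓
Line 2: peace(1) + far(1) + shakes(1) = 3 ✓
Line 3: afar(2) + three(1) + frost(1) + soars(1) = 5 ✓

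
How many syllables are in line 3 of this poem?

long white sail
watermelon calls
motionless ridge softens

6

Line 3: "motionless ridge softens": 3+1+2 = 6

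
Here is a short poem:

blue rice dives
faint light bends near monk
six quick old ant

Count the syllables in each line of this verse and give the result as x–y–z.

3–5–4

Line 1: blue (1), rice (1), dives (1) → 3
Line 2: faint (1), light (1), bends (1), near (1), monk (1) → 5
Line 3: six (1), quick (1), old (1), ant (1) → 4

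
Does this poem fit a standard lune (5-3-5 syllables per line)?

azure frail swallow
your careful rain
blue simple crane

Line 1: "azure frail swallow": 2+1+2 = 5 ✓
Line 2: "your careful rain": 1+2+1 = 4 (expected 3)
Line 3: "blue simple crane": 1+2+1 = 4 (expected 5)

No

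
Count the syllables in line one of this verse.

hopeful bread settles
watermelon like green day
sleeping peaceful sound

5

Line one: hopeful (2), bread (1), settles (2) → 5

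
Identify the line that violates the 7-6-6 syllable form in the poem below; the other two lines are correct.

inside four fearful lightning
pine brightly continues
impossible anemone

Line 1: inside (2), four (1), fearful (2), lightning (2) → 7 ✓
Line 2: pine (1), brightly (2), continues (3) → 6 ✓
Line 3: impossible (4), anemone (4) → 8 (expected 6)

Line 3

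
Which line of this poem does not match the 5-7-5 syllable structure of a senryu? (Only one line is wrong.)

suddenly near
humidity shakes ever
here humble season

Line 1: "suddenly near": 3+1 = 4 (expected 5)
Line 2: "humidity shakes ever": 4+1+2 = 7 ✓
Line 3: "here humble season": 1+2+2 = 5 ✓

Line 1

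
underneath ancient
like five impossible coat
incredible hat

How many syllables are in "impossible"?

4

"impossible" has 4 syllables.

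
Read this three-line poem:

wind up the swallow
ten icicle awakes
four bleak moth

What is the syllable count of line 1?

5

Line 1: "wind up the swallow": 1+1+1+2 = 5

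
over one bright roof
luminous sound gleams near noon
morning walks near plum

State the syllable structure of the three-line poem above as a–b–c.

5–7–5

Line 1: over(2) + one(1) + bright(1) + roof(1) = 5
Line 2: luminous(3) + sound(1) + gleams(1) + near(1) + noon(1) = 7
Line 3: morning(2) + walks(1) + near(1) + plum(1) = 5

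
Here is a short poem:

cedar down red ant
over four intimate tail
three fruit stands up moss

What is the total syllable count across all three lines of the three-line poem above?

Line 1: cedar (2), down (1), red (1), ant (1) → 5
Line 2: over (2), four (1), intimate (3), tail (1) → 7
Line 3: three (1), fruit (1), stands (1), up (1), moss (1) → 5
Total: 5 + 7 + 5 = 17

17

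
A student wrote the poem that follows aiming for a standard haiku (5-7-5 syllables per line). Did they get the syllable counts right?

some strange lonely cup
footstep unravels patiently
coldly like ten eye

Line 1: some (1), strange (1), lonely (2), cup (1) → 5 ✓
Line 2: footstep (2), unravels (3), patiently (3) → 8 (expected 7)
Line 3: coldly (2), like (1), ten (1), eye (1) → 5 ✓

No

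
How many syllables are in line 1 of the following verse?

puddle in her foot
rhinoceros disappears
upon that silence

5

Line 1: puddle (2), in (1), her (1), foot (1) → 5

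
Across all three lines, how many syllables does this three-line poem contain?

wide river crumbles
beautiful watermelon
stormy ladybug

Line 1: wide(1) + river(2) + crumbles(2) = 5
Line 2: beautiful(3) + watermelon(4) = 7
Line 3: stormy(2) + ladybug(3) = 5
Total: 5 + 7 + 5 = 17

17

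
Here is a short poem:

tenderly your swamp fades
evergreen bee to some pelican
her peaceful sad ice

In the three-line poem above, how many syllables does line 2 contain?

Line 2: "evergreen bee to some pelican": 3+1+1+1+3 = 9

9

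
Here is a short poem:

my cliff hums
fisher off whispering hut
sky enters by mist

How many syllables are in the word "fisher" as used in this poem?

2

"fisher" has 2 syllables.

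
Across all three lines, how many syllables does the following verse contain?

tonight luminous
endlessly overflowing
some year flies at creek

17

Line 1: tonight(2) + luminous(3) = 5
Line 2: endlessly(3) + overflowing(4) = 7
Line 3: some(1) + year(1) + flies(1) + at(1) + creek(1) = 5
Total: 5 + 7 + 5 = 17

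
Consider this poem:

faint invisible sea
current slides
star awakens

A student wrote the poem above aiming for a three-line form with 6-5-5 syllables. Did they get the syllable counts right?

Line 1: faint(1) + invisible(4) + sea(1) = 6 ✓
Line 2: current(2) + slides(1) = 3 (expected 5)
Line 3: star(1) + awakens(3) = 4 (expected 5)

No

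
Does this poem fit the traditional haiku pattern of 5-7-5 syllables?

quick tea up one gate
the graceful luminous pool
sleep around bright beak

Line 1: quick(1) + tea(1) + up(1) + one(1) + gate(1) = 5 ✓
Line 2: the(1) + graceful(2) + luminous(3) + pool(1) = 7 ✓
Line 3: sleep(1) + around(2) + bright(1) + beak(1) = 5 ✓

Yes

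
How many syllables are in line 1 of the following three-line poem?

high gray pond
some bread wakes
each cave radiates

3

Line 1: high (1), gray (1), pond (1) → 3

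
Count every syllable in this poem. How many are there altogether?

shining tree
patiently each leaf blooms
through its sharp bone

Line 1: "shining tree": 2+1 = 3
Line 2: "patiently each leaf blooms": 3+1+1+1 = 6
Line 3: "through its sharp bone": 1+1+1+1 = 4
Total: 3 + 6 + 4 = 13

13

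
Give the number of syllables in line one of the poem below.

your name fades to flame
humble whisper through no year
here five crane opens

5

Line one: "your name fades to flame": 1+1+1+1+1 = 5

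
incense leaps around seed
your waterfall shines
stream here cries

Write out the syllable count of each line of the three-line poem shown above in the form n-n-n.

6-5-3

Line 1: incense (2), leaps (1), around (2), seed (1) → 6
Line 2: your (1), waterfall (3), shines (1) → 5
Line 3: stream (1), here (1), cries (1) → 3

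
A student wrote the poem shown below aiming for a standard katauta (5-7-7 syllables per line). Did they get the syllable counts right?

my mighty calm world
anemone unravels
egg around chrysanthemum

Yes

Line 1: my(1) + mighty(2) + calm(1) + world(1) = 5 ✓
Line 2: anemone(4) + unravels(3) = 7 ✓
Line 3: egg(1) + around(2) + chrysanthemum(4) = 7 ✓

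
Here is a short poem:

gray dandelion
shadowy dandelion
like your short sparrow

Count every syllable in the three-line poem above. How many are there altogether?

17

Line 1: gray(1) + dandelion(4) = 5
Line 2: shadowy(3) + dandelion(4) = 7
Line 3: like(1) + your(1) + short(1) + sparrow(2) = 5
Total: 5 + 7 + 5 = 17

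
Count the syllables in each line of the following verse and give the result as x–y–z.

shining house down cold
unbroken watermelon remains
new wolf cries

Line 1: "shining house down cold": 2+1+1+1 = 5
Line 2: "unbroken watermelon remains": 3+4+2 = 9
Line 3: "new wolf cries": 1+1+1 = 3

5–9–3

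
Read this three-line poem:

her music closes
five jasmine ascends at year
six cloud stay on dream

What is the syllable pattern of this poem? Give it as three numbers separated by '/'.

Line 1: "her music closes": 1+2+2 = 5
Line 2: "five jasmine ascends at year": 1+2+2+1+1 = 7
Line 3: "six cloud stay on dream": 1+1+1+1+1 = 5

5/7/5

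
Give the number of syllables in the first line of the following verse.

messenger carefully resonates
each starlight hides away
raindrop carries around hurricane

The first line: "messenger carefully resonates": 3+3+3 = 9

9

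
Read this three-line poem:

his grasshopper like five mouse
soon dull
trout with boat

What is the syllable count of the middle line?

The middle line: soon (1), dull (1) → 2

2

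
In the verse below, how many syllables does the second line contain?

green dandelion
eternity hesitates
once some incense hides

7

The second line: eternity (4), hesitates (3) → 7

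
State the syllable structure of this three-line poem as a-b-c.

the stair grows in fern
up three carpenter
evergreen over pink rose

Line 1: "the stair grows in fern": 1+1+1+1+1 = 5
Line 2: "up three carpenter": 1+1+3 = 5
Line 3: "evergreen over pink rose": 3+2+1+1 = 7

5-5-7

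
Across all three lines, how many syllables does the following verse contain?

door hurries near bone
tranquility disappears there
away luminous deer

Line 1: "door hurries near bone": 1+2+1+1 = 5
Line 2: "tranquility disappears there": 4+3+1 = 8
Line 3: "away luminous deer": 2+3+1 = 6
Total: 5 + 8 + 6 = 19

19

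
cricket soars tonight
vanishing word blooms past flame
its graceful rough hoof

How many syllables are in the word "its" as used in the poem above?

1

"its" has 1 syllable.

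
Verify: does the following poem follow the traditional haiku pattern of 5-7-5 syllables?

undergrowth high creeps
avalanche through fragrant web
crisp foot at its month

Line 1: undergrowth(3) + high(1) + creeps(1) = 5 ✓
Line 2: avalanche(3) + through(1) + fragrant(2) + web(1) = 7 ✓
Line 3: crisp(1) + foot(1) + at(1) + its(1) + month(1) = 5 ✓

Yes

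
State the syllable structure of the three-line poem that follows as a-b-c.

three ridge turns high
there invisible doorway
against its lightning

4-7-5

Line 1: three(1) + ridge(1) + turns(1) + high(1) = 4
Line 2: there(1) + invisible(4) + doorway(2) = 7
Line 3: against(2) + its(1) + lightning(2) = 5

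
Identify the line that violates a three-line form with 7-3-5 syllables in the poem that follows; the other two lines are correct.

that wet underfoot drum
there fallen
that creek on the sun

The first line

Line 1: "that wet underfoot drum": 1+1+3+1 = 6 (expected 7)
Line 2: "there fallen": 1+2 = 3 ✓
Line 3: "that creek on the sun": 1+1+1+1+1 = 5 ✓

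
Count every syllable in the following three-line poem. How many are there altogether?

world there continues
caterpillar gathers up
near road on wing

Line 1: world(1) + there(1) + continues(3) = 5
Line 2: caterpillar(4) + gathers(2) + up(1) = 7
Line 3: near(1) + road(1) + on(1) + wing(1) = 4
Total: 5 + 7 + 4 = 16

16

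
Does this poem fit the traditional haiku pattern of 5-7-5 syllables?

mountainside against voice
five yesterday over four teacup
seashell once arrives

Line 1: "mountainside against voice": 3+2+1 = 6 (expected 5)
Line 2: "five yesterday over four teacup": 1+3+2+1+2 = 9 (expected 7)
Line 3: "seashell once arrives": 2+1+2 = 5 ✓

No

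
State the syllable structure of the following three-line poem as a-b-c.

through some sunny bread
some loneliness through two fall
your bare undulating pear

Line 1: "through some sunny bread": 1+1+2+1 = 5
Line 2: "some loneliness through two fall": 1+3+1+1+1 = 7
Line 3: "your bare undulating pear": 1+1+4+1 = 7

5-7-7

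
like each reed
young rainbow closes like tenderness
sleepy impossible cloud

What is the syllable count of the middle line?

9

The middle line: young (1), rainbow (2), closes (2), like (1), tenderness (3) → 9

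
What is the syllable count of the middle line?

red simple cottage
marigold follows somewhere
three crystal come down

The middle line: marigold(3) + follows(2) + somewhere(2) = 7

7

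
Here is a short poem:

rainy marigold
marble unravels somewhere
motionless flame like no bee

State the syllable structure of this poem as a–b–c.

5–7–7

Line 1: "rainy marigold": 2+3 = 5
Line 2: "marble unravels somewhere": 2+3+2 = 7
Line 3: "motionless flame like no bee": 3+1+1+1+1 = 7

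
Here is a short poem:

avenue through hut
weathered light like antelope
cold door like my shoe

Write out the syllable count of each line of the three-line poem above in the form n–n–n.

Line 1: avenue (3), through (1), hut (1) → 5
Line 2: weathered (2), light (1), like (1), antelope (3) → 7
Line 3: cold (1), door (1), like (1), my (1), shoe (1) → 5

5–7–5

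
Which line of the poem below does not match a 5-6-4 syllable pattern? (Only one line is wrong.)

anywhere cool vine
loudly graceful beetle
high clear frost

The third line

Line 1: anywhere(3) + cool(1) + vine(1) = 5 ✓
Line 2: loudly(2) + graceful(2) + beetle(2) = 6 ✓
Line 3: high(1) + clear(1) + frost(1) = 3 (expected 4)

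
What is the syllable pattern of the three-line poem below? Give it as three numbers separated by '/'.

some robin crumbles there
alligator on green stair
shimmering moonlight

Line 1: "some robin crumbles there": 1+2+2+1 = 6
Line 2: "alligator on green stair": 4+1+1+1 = 7
Line 3: "shimmering moonlight": 3+2 = 5

6/7/5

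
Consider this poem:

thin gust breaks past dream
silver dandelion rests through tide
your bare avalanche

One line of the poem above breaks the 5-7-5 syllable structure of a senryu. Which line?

The second line

Line 1: thin(1) + gust(1) + breaks(1) + past(1) + dream(1) = 5 ✓
Line 2: silver(2) + dandelion(4) + rests(1) + through(1) + tide(1) = 9 (expected 7)
Line 3: your(1) + bare(1) + avalanche(3) = 5 ✓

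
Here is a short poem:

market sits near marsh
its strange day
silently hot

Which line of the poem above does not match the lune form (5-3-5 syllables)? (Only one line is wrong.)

Line 1: market(2) + sits(1) + near(1) + marsh(1) = 5 ✓
Line 2: its(1) + strange(1) + day(1) = 3 ✓
Line 3: silently(3) + hot(1) = 4 (expected 5)

The third line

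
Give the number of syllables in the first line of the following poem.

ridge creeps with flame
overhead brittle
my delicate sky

The first line: "ridge creeps with flame": 1+1+1+1 = 4

4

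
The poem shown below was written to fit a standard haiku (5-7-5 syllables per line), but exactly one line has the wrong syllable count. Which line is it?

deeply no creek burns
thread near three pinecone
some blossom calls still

Line 1: deeply(2) + no(1) + creek(1) + burns(1) = 5 ✓
Line 2: thread(1) + near(1) + three(1) + pinecone(2) = 5 (expected 7)
Line 3: some(1) + blossom(2) + calls(1) + still(1) = 5 ✓

Line 2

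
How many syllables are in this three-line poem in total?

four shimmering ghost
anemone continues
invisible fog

Line 1: "four shimmering ghost": 1+3+1 = 5
Line 2: "anemone continues": 4+3 = 7
Line 3: "invisible fog": 4+1 = 5
Total: 5 + 7 + 5 = 17

17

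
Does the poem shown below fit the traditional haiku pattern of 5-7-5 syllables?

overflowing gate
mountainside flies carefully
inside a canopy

Line 1: "overflowing gate": 4+1 = 5 ✓
Line 2: "mountainside flies carefully": 3+1+3 = 7 ✓
Line 3: "inside a canopy": 2+1+3 = 6 (expected 5)

No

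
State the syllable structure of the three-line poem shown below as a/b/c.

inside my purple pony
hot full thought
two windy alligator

7/3/7

Line 1: inside(2) + my(1) + purple(2) + pony(2) = 7
Line 2: hot(1) + full(1) + thought(1) = 3
Line 3: two(1) + windy(2) + alligator(4) = 7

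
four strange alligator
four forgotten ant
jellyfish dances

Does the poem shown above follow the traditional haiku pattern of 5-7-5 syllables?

Line 1: four(1) + strange(1) + alligator(4) = 6 (expected 5)
Line 2: four(1) + forgotten(3) + ant(1) = 5 (expected 7)
Line 3: jellyfish(3) + dances(2) = 5 ✓

No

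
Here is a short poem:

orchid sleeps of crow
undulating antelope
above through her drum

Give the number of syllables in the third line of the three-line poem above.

The third line: above(2) + through(1) + her(1) + drum(1) = 5

5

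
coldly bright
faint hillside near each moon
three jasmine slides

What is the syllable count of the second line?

The second line: "faint hillside near each moon": 1+2+1+1+1 = 6

6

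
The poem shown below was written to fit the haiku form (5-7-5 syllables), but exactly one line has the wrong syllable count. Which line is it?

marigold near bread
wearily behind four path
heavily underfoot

Line 1: "marigold near bread": 3+1+1 = 5 ✓
Line 2: "wearily behind four path": 3+2+1+1 = 7 ✓
Line 3: "heavily underfoot": 3+3 = 6 (expected 5)

The third line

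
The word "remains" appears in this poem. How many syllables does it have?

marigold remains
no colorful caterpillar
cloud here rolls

2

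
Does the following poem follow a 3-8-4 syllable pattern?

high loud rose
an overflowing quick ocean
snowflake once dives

Line 1: "high loud rose": 1+1+1 = 3 ✓
Line 2: "an overflowing quick ocean": 1+4+1+2 = 8 ✓
Line 3: "snowflake once dives": 2+1+1 = 4 ✓

Yes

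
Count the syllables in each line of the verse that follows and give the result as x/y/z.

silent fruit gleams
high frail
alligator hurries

4/2/6

Line 1: silent(2) + fruit(1) + gleams(1) = 4
Line 2: high(1) + frail(1) = 2
Line 3: alligator(4) + hurries(2) = 6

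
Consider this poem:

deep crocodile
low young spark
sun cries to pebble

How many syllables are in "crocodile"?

3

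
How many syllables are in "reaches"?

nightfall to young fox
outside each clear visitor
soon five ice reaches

2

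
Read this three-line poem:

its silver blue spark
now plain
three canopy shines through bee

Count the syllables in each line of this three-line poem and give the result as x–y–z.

Line 1: "its silver blue spark": 1+2+1+1 = 5
Line 2: "now plain": 1+1 = 2
Line 3: "three canopy shines through bee": 1+3+1+1+1 = 7

5–2–7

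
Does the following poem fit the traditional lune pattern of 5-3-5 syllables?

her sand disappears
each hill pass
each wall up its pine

Yes

Line 1: her (1), sand (1), disappears (3) → 5 ✓
Line 2: each (1), hill (1), pass (1) → 3 ✓
Line 3: each (1), wall (1), up (1), its (1), pine (1) → 5 ✓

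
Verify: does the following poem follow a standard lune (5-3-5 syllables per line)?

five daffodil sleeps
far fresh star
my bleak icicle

Yes

Line 1: "five daffodil sleeps": 1+3+1 = 5 ✓
Line 2: "far fresh star": 1+1+1 = 3 ✓
Line 3: "my bleak icicle": 1+1+3 = 5 ✓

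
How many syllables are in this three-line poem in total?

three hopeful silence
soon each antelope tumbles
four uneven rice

Line 1: three(1) + hopeful(2) + silence(2) = 5
Line 2: soon(1) + each(1) + antelope(3) + tumbles(2) = 7
Line 3: four(1) + uneven(3) + rice(1) = 5
Total: 5 + 7 + 5 = 17

17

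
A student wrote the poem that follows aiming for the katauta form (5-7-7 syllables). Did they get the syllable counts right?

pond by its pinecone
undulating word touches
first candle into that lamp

Yes

Line 1: pond(1) + by(1) + its(1) + pinecone(2) = 5 ✓
Line 2: undulating(4) + word(1) + touches(2) = 7 ✓
Line 3: first(1) + candle(2) + into(2) + that(1) + lamp(1) = 7 ✓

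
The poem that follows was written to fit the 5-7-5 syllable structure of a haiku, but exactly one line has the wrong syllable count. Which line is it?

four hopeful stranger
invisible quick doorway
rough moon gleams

The third line

Line 1: four(1) + hopeful(2) + stranger(2) = 5 ✓
Line 2: invisible(4) + quick(1) + doorway(2) = 7 ✓
Line 3: rough(1) + moon(1) + gleams(1) = 3 (expected 5)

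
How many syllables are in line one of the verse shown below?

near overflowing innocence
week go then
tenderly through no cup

Line one: "near overflowing innocence": 1+4+3 = 8

8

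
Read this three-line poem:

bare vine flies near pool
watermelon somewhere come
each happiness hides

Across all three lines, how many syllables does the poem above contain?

Line 1: "bare vine flies near pool": 1+1+1+1+1 = 5
Line 2: "watermelon somewhere come": 4+2+1 = 7
Line 3: "each happiness hides": 1+3+1 = 5
Total: 5 + 7 + 5 = 17

17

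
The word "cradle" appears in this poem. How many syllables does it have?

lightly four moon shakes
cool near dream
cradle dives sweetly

"cradle" has 2 syllables.

2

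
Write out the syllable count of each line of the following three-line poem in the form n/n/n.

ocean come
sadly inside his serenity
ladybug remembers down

3/9/7

Line 1: ocean(2) + come(1) = 3
Line 2: sadly(2) + inside(2) + his(1) + serenity(4) = 9
Line 3: ladybug(3) + remembers(3) + down(1) = 7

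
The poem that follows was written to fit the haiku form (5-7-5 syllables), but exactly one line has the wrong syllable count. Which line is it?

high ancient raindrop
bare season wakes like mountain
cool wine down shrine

Line 1: high (1), ancient (2), raindrop (2) → 5 ✓
Line 2: bare (1), season (2), wakes (1), like (1), mountain (2) → 7 ✓
Line 3: cool (1), wine (1), down (1), shrine (1) → 4 (expected 5)

The third line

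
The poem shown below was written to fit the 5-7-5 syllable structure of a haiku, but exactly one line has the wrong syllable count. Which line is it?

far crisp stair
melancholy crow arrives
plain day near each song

The first line

Line 1: far(1) + crisp(1) + stair(1) = 3 (expected 5)
Line 2: melancholy(4) + crow(1) + arrives(2) = 7 ✓
Line 3: plain(1) + day(1) + near(1) + each(1) + song(1) = 5 ✓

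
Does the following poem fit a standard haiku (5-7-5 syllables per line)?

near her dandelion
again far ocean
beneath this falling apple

No

Line 1: "near her dandelion": 1+1+4 = 6 (expected 5)
Line 2: "again far ocean": 2+1+2 = 5 (expected 7)
Line 3: "beneath this falling apple": 2+1+2+2 = 7 (expected 5)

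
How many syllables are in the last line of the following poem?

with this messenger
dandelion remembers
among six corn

The last line: "among six corn": 2+1+1 = 4

4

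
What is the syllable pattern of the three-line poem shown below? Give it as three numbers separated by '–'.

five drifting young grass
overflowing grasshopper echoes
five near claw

5–9–3

Line 1: "five drifting young grass": 1+2+1+1 = 5
Line 2: "overflowing grasshopper echoes": 4+3+2 = 9
Line 3: "five near claw": 1+1+1 = 3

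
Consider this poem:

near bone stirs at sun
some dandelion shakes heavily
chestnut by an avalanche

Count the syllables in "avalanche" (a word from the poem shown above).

"avalanche" has 3 syllables.

3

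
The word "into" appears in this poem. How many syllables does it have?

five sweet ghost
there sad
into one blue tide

2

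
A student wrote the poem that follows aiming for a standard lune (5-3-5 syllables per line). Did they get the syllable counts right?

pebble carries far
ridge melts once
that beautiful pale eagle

Line 1: "pebble carries far": 2+2+1 = 5 ✓
Line 2: "ridge melts once": 1+1+1 = 3 ✓
Line 3: "that beautiful pale eagle": 1+3+1+2 = 7 (expected 5)

No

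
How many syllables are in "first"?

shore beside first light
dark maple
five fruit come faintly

"first" has 1 syllable.

1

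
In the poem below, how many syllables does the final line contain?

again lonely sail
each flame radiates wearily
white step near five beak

The final line: white (1), step (1), near (1), five (1), beak (1) → 5

5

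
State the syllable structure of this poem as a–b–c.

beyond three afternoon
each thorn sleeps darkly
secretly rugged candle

6–5–7

Line 1: beyond(2) + three(1) + afternoon(3) = 6
Line 2: each(1) + thorn(1) + sleeps(1) + darkly(2) = 5
Line 3: secretly(3) + rugged(2) + candle(2) = 7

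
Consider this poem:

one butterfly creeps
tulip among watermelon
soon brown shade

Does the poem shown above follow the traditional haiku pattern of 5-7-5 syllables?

No

Line 1: one (1), butterfly (3), creeps (1) → 5 ✓
Line 2: tulip (2), among (2), watermelon (4) → 8 (expected 7)
Line 3: soon (1), brown (1), shade (1) → 3 (expected 5)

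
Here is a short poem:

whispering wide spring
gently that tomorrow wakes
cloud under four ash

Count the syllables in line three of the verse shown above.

Line three: cloud(1) + under(2) + four(1) + ash(1) = 5

5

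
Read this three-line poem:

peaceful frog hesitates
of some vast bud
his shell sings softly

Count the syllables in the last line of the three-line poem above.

5

The last line: his (1), shell (1), sings (1), softly (2) → 5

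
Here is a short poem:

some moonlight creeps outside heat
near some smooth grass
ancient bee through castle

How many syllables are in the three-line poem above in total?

17

Line 1: some(1) + moonlight(2) + creeps(1) + outside(2) + heat(1) = 7
Line 2: near(1) + some(1) + smooth(1) + grass(1) = 4
Line 3: ancient(2) + bee(1) + through(1) + castle(2) = 6
Total: 7 + 4 + 6 = 17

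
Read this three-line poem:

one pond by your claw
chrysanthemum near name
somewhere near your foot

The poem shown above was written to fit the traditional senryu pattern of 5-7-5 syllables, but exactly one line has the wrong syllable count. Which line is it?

Line 1: one (1), pond (1), by (1), your (1), claw (1) → 5 ✓
Line 2: chrysanthemum (4), near (1), name (1) → 6 (expected 7)
Line 3: somewhere (2), near (1), your (1), foot (1) → 5 ✓

Line 2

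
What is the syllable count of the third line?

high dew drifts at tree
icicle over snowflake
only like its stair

The third line: "only like its stair": 2+1+1+1 = 5

5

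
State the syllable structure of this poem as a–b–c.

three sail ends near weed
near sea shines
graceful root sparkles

5–3–5

Line 1: three (1), sail (1), ends (1), near (1), weed (1) → 5
Line 2: near (1), sea (1), shines (1) → 3
Line 3: graceful (2), root (1), sparkles (2) → 5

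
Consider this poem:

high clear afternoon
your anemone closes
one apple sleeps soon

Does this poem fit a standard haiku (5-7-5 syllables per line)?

Yes

Line 1: high(1) + clear(1) + afternoon(3) = 5 ✓
Line 2: your(1) + anemone(4) + closes(2) = 7 ✓
Line 3: one(1) + apple(2) + sleeps(1) + soon(1) = 5 ✓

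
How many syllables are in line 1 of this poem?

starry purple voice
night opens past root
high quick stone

5

Line 1: starry(2) + purple(2) + voice(1) = 5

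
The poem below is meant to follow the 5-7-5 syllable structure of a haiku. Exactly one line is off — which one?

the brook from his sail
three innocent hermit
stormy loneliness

Line 2

Line 1: "the brook from his sail": 1+1+1+1+1 = 5 ✓
Line 2: "three innocent hermit": 1+3+2 = 6 (expected 7)
Line 3: "stormy loneliness": 2+3 = 5 ✓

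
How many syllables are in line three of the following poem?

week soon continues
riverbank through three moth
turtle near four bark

Line three: turtle (2), near (1), four (1), bark (1) → 5

5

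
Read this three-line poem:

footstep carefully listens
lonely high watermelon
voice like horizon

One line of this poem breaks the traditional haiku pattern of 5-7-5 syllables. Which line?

Line 1: "footstep carefully listens": 2+3+2 = 7 (expected 5)
Line 2: "lonely high watermelon": 2+1+4 = 7 ✓
Line 3: "voice like horizon": 1+1+3 = 5 ✓

Line 1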